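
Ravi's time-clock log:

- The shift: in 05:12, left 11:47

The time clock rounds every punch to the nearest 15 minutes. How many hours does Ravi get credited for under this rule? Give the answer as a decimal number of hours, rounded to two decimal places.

The shift: in 05:12→05:15, out 11:47→11:45; 6 h 30 min

6.50 hours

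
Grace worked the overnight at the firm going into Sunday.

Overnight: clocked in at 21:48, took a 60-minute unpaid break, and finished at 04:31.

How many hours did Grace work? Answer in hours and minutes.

5 h 43 min

Overnight: 21:48 → midnight = 2 h 12 min; midnight → 04:31 = 4 h 31 min; span 6 h 43 min; less 60 min break → 5 h 43 min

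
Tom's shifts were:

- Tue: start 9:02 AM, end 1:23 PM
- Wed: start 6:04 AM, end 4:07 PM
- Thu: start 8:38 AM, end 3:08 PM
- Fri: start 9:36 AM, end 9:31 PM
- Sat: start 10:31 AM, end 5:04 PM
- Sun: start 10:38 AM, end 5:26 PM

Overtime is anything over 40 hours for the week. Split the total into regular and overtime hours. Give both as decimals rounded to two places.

Tue: 9:02 AM–1:23 PM = 4 h 21 min
Wed: 6:04 AM–4:07 PM = 10 h 3 min
Thu: 8:38 AM–3:08 PM = 6 h 30 min
Fri: 9:36 AM–9:31 PM = 11 h 55 min
Sat: 10:31 AM–5:04 PM = 6 h 33 min
Sun: 10:38 AM–5:26 PM = 6 h 48 min
Total worked: 46 h 10 min = 46.17 h.
Threshold 40 h → overtime 6 h 10 min, regular 40 h 0 min.

Regular 40.00 hours, overtime 6.17 hours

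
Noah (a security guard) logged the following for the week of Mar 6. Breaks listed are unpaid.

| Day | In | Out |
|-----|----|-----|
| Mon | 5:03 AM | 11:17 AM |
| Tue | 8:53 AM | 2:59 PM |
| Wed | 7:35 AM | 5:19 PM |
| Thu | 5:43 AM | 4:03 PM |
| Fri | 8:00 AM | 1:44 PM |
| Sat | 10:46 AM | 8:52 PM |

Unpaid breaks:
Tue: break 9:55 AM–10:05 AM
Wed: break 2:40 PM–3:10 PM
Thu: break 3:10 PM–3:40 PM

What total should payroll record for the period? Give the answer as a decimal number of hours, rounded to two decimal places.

Mon: 5:03 AM–11:17 AM = 6 h 14 min
Tue: 8:53 AM–2:59 PM = 6 h 6 min; less 10 min break → 5 h 56 min
Wed: 7:35 AM–5:19 PM = 9 h 44 min; less 30 min break → 9 h 14 min
Thu: 5:43 AM–4:03 PM = 10 h 20 min; less 30 min break → 9 h 50 min
Fri: 8:00 AM–1:44 PM = 5 h 44 min
Sat: 10:46 AM–8:52 PM = 10 h 6 min
Total: 6 h 14 min + 5 h 56 min + 9 h 14 min + 9 h 50 min + 5 h 44 min + 10 h 6 min = 47 h 4 min.

47.07 hours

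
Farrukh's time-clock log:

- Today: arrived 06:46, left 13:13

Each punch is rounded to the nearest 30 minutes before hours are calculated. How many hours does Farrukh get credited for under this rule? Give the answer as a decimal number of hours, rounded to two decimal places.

Today: in 06:46→07:00, out 13:13→13:00; 6 h 0 min

6.00 hours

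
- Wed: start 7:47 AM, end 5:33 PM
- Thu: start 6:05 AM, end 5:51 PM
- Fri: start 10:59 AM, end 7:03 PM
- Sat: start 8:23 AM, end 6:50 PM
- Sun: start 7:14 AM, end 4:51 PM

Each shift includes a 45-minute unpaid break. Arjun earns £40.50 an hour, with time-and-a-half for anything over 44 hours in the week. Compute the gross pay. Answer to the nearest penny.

Wed: 7:47 AM–5:33 PM = 9 h 46 min; less 45 min break → 9 h 1 min
Thu: 6:05 AM–5:51 PM = 11 h 46 min; less 45 min break → 11 h 1 min
Fri: 10:59 AM–7:03 PM = 8 h 4 min; less 45 min break → 7 h 19 min
Sat: 8:23 AM–6:50 PM = 10 h 27 min; less 45 min break → 9 h 42 min
Sun: 7:14 AM–4:51 PM = 9 h 37 min; less 45 min break → 8 h 52 min
Total worked: 45 h 55 min = 2755 min.
Regular 44 h 0 min = 2640 min at £40.50/h; overtime 1 h 55 min = 115 min at £60.75/h.
Pay = (2640 × £40.50 + 115 × £60.75) ÷ 60 = £1898.44.

£1898.44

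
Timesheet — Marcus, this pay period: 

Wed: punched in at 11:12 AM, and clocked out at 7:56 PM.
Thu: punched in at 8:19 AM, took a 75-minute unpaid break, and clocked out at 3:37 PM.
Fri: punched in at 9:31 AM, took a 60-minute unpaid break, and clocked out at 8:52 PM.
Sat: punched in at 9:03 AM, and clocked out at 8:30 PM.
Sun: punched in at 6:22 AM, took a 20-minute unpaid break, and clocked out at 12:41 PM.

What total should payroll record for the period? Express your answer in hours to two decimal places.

Wed: 11:12 AM–7:56 PM = 8 h 44 min
Thu: 8:19 AM–3:37 PM = 7 h 18 min; less 75 min break → 6 h 3 min
Fri: 9:31 AM–8:52 PM = 11 h 21 min; less 60 min break → 10 h 21 min
Sat: 9:03 AM–8:30 PM = 11 h 27 min
Sun: 6:22 AM–12:41 PM = 6 h 19 min; less 20 min break → 5 h 59 min
Total: 8 h 44 min + 6 h 3 min + 10 h 21 min + 11 h 27 min + 5 h 59 min = 42 h 34 min.

42.57 hours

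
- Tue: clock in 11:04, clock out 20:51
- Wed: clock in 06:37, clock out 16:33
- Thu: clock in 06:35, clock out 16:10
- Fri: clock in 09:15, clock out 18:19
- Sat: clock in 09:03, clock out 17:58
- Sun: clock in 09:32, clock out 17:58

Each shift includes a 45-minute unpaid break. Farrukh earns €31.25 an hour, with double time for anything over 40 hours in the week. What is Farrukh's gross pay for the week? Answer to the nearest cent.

Tue: 11:04–20:51 = 9 h 47 min; less 45 min break → 9 h 2 min
Wed: 06:37–16:33 = 9 h 56 min; less 45 min break → 9 h 11 min
Thu: 06:35–16:10 = 9 h 35 min; less 45 min break → 8 h 50 min
Fri: 09:15–18:19 = 9 h 4 min; less 45 min break → 8 h 19 min
Sat: 09:03–17:58 = 8 h 55 min; less 45 min break → 8 h 10 min
Sun: 09:32–17:58 = 8 h 26 min; less 45 min break → 7 h 41 min
Total worked: 51 h 13 min = 3073 min.
Regular 40 h 0 min = 2400 min at €31.25/h; overtime 11 h 13 min = 673 min at €62.50/h.
Pay = (2400 × €31.25 + 673 × €62.50) ÷ 60 = €1951.04.

€1951.04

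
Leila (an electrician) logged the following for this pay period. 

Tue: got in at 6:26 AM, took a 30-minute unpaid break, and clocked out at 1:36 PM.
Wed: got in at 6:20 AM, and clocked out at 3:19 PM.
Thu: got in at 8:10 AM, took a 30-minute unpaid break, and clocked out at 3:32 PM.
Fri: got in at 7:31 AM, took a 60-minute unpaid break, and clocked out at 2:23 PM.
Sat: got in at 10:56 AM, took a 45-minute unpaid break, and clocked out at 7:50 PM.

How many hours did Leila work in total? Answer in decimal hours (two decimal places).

36.53 hours

Tue: 6:26 AM–1:36 PM = 7 h 10 min; less 30 min break → 6 h 40 min
Wed: 6:20 AM–3:19 PM = 8 h 59 min
Thu: 8:10 AM–3:32 PM = 7 h 22 min; less 30 min break → 6 h 52 min
Fri: 7:31 AM–2:23 PM = 6 h 52 min; less 60 min break → 5 h 52 min
Sat: 10:56 AM–7:50 PM = 8 h 54 min; less 45 min break → 8 h 9 min
Total: 6 h 40 min + 8 h 59 min + 6 h 52 min + 5 h 52 min + 8 h 9 min = 36 h 32 min.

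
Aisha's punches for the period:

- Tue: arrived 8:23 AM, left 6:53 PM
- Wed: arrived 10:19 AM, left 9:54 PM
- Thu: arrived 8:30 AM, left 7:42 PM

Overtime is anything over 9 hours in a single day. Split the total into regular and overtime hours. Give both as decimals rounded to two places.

Regular 27.00 hours, overtime 6.28 hours

Tue: 8:23 AM–6:53 PM = 10 h 30 min
Wed: 10:19 AM–9:54 PM = 11 h 35 min
Thu: 8:30 AM–7:42 PM = 11 h 12 min
Tue reg 9 h 0 min / OT 1 h 30 min; Wed reg 9 h 0 min / OT 2 h 35 min; Thu reg 9 h 0 min / OT 2 h 12 min.
Totals: regular 27 h 0 min, overtime 6 h 17 min.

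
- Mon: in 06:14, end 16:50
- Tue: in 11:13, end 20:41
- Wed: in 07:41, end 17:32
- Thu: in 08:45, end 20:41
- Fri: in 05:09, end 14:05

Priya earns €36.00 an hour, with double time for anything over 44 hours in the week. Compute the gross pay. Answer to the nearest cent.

€2072.40

Mon: 06:14–16:50 = 10 h 36 min
Tue: 11:13–20:41 = 9 h 28 min
Wed: 07:41–17:32 = 9 h 51 min
Thu: 08:45–20:41 = 11 h 56 min
Fri: 05:09–14:05 = 8 h 56 min
Total worked: 50 h 47 min = 3047 min.
Regular 44 h 0 min = 2640 min at €36.00/h; overtime 6 h 47 min = 407 min at €72.00/h.
Pay = (2640 × €36.00 + 407 × €72.00) ÷ 60 = €2072.40.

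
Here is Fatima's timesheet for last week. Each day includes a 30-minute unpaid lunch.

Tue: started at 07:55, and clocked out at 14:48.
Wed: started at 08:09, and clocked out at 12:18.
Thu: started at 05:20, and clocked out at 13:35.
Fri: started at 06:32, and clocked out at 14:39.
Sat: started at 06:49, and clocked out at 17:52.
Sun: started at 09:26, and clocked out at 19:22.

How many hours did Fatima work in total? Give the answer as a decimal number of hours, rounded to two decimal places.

Tue: 07:55–14:48 = 6 h 53 min; less 30 min break → 6 h 23 min
Wed: 08:09–12:18 = 4 h 9 min; less 30 min break → 3 h 39 min
Thu: 05:20–13:35 = 8 h 15 min; less 30 min break → 7 h 45 min
Fri: 06:32–14:39 = 8 h 7 min; less 30 min break → 7 h 37 min
Sat: 06:49–17:52 = 11 h 3 min; less 30 min break → 10 h 33 min
Sun: 09:26–19:22 = 9 h 56 min; less 30 min break → 9 h 26 min
Total: 6 h 23 min + 3 h 39 min + 7 h 45 min + 7 h 37 min + 10 h 33 min + 9 h 26 min = 45 h 23 min.

45.38 hours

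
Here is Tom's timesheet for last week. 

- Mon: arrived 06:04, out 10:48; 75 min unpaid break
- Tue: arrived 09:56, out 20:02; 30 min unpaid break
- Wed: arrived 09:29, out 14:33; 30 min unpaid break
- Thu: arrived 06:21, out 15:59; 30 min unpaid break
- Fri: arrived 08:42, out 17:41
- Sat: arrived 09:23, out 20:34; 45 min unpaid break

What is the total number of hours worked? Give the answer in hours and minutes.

Mon: 06:04–10:48 = 4 h 44 min; less 75 min break → 3 h 29 min
Tue: 09:56–20:02 = 10 h 6 min; less 30 min break → 9 h 36 min
Wed: 09:29–14:33 = 5 h 4 min; less 30 min break → 4 h 34 min
Thu: 06:21–15:59 = 9 h 38 min; less 30 min break → 9 h 8 min
Fri: 08:42–17:41 = 8 h 59 min
Sat: 09:23–20:34 = 11 h 11 min; less 45 min break → 10 h 26 min
Total: 3 h 29 min + 9 h 36 min + 4 h 34 min + 9 h 8 min + 8 h 59 min + 10 h 26 min = 46 h 12 min.

46 h 12 min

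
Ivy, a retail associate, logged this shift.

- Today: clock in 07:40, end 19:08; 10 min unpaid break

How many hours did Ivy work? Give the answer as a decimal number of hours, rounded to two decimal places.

11.30 hours

Today: 07:40–19:08 = 11 h 28 min; less 10 min break → 11 h 18 min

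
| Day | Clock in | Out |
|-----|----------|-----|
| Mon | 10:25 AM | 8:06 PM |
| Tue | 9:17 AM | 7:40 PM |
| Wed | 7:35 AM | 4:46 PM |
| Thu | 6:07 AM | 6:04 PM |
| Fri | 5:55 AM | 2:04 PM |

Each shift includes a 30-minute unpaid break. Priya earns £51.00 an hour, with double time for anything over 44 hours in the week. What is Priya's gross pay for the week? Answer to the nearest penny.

Mon: 10:25 AM–8:06 PM = 9 h 41 min; less 30 min break → 9 h 11 min
Tue: 9:17 AM–7:40 PM = 10 h 23 min; less 30 min break → 9 h 53 min
Wed: 7:35 AM–4:46 PM = 9 h 11 min; less 30 min break → 8 h 41 min
Thu: 6:07 AM–6:04 PM = 11 h 57 min; less 30 min break → 11 h 27 min
Fri: 5:55 AM–2:04 PM = 8 h 9 min; less 30 min break → 7 h 39 min
Total worked: 46 h 51 min = 2811 min.
Regular 44 h 0 min = 2640 min at £51.00/h; overtime 2 h 51 min = 171 min at £102.00/h.
Pay = (2640 × £51.00 + 171 × £102.00) ÷ 60 = £2534.70.

£2534.70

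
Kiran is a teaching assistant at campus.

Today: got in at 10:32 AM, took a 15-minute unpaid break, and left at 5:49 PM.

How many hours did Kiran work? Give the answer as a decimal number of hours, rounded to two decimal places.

7.03 hours

Today: 10:32 AM–5:49 PM = 7 h 17 min; less 15 min break → 7 h 2 min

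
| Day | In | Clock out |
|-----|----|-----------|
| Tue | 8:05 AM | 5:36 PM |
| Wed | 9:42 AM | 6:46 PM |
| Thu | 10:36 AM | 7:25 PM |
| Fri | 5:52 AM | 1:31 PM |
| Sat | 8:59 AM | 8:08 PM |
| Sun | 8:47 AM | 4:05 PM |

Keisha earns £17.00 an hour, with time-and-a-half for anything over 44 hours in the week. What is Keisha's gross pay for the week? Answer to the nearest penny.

Tue: 8:05 AM–5:36 PM = 9 h 31 min
Wed: 9:42 AM–6:46 PM = 9 h 4 min
Thu: 10:36 AM–7:25 PM = 8 h 49 min
Fri: 5:52 AM–1:31 PM = 7 h 39 min
Sat: 8:59 AM–8:08 PM = 11 h 9 min
Sun: 8:47 AM–4:05 PM = 7 h 18 min
Total worked: 53 h 30 min = 3210 min.
Regular 44 h 0 min = 2640 min at £17.00/h; overtime 9 h 30 min = 570 min at £25.50/h.
Pay = (2640 × £17.00 + 570 × £25.50) ÷ 60 = £990.25.

£990.25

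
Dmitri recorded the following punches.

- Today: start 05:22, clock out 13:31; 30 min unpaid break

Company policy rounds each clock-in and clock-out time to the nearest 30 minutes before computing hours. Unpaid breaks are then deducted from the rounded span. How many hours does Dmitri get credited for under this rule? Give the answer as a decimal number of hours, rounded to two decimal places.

Today: in 05:22→05:30, out 13:31→13:30; 8 h 0 min − 30 min = 7 h 30 min

7.50 hours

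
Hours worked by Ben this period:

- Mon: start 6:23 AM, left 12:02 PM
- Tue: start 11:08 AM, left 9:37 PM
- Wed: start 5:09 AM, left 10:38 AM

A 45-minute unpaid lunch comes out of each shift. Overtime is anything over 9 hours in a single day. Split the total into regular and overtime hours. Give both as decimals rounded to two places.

Mon: 6:23 AM–12:02 PM = 5 h 39 min; less 45 min break → 4 h 54 min
Tue: 11:08 AM–9:37 PM = 10 h 29 min; less 45 min break → 9 h 44 min
Wed: 5:09 AM–10:38 AM = 5 h 29 min; less 45 min break → 4 h 44 min
Mon reg 4 h 54 min / OT 0 h 0 min; Tue reg 9 h 0 min / OT 0 h 44 min; Wed reg 4 h 44 min / OT 0 h 0 min.
Totals: regular 18 h 38 min, overtime 0 h 44 min.

Regular 18.63 hours, overtime 0.73 hours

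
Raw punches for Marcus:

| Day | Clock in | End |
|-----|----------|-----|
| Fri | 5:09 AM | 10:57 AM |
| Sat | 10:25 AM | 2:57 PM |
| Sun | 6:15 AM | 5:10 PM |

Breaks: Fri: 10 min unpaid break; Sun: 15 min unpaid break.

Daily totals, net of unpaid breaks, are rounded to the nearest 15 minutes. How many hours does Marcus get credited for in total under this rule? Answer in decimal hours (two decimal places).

Fri: 5:09 AM–10:57 AM = 5 h 48 min − 10 min = 5 h 38 min → rounds to 5 h 45 min
Sat: 10:25 AM–2:57 PM = 4 h 32 min → rounds to 4 h 30 min
Sun: 6:15 AM–5:10 PM = 10 h 55 min − 15 min = 10 h 40 min → rounds to 10 h 45 min
Total credited: 21 h 0 min.

21.00 hours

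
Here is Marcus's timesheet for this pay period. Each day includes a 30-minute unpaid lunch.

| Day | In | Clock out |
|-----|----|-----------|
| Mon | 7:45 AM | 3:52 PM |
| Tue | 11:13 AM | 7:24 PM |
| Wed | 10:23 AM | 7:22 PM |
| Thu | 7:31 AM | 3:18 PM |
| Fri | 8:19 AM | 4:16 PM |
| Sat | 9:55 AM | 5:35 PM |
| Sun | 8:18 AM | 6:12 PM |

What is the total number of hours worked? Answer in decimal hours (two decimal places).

Mon: 7:45 AM–3:52 PM = 8 h 7 min; less 30 min break → 7 h 37 min
Tue: 11:13 AM–7:24 PM = 8 h 11 min; less 30 min break → 7 h 41 min
Wed: 10:23 AM–7:22 PM = 8 h 59 min; less 30 min break → 8 h 29 min
Thu: 7:31 AM–3:18 PM = 7 h 47 min; less 30 min break → 7 h 17 min
Fri: 8:19 AM–4:16 PM = 7 h 57 min; less 30 min break → 7 h 27 min
Sat: 9:55 AM–5:35 PM = 7 h 40 min; less 30 min break → 7 h 10 min
Sun: 8:18 AM–6:12 PM = 9 h 54 min; less 30 min break → 9 h 24 min
Total: 7 h 37 min + 7 h 41 min + 8 h 29 min + 7 h 17 min + 7 h 27 min + 7 h 10 min + 9 h 24 min = 55 h 5 min.

55.08 hours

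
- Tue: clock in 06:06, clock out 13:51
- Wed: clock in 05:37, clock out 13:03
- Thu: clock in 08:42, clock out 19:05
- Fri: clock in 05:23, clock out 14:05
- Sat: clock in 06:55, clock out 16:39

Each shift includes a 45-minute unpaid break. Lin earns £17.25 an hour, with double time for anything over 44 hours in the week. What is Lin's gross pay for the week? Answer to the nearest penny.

Tue: 06:06–13:51 = 7 h 45 min; less 45 min break → 7 h 0 min
Wed: 05:37–13:03 = 7 h 26 min; less 45 min break → 6 h 41 min
Thu: 08:42–19:05 = 10 h 23 min; less 45 min break → 9 h 38 min
Fri: 05:23–14:05 = 8 h 42 min; less 45 min break → 7 h 57 min
Sat: 06:55–16:39 = 9 h 44 min; less 45 min break → 8 h 59 min
Total worked: 40 h 15 min = 2415 min.
Regular 40 h 15 min = 2415 min at £17.25/h; overtime 0 h 0 min = 0 min at £34.50/h.
Pay = (2415 × £17.25 + 0 × £34.50) ÷ 60 = £694.31.

£694.31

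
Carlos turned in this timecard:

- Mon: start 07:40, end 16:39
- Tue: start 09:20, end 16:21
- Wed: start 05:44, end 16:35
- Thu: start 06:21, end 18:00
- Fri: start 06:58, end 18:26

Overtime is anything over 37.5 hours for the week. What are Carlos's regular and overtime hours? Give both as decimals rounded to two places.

Mon: 07:40–16:39 = 8 h 59 min
Tue: 09:20–16:21 = 7 h 1 min
Wed: 05:44–16:35 = 10 h 51 min
Thu: 06:21–18:00 = 11 h 39 min
Fri: 06:58–18:26 = 11 h 28 min
Total worked: 49 h 58 min = 49.97 h.
Threshold 37.5 h → overtime 12 h 28 min, regular 37 h 30 min.

Regular 37.50 hours, overtime 12.47 hours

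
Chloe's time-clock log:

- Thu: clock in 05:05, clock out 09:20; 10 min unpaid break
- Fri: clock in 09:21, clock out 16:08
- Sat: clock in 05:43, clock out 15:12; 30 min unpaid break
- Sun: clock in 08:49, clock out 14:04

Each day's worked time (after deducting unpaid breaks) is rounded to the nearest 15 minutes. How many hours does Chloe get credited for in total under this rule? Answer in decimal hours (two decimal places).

Thu: 05:05–09:20 = 4 h 15 min − 10 min = 4 h 5 min → rounds to 4 h 0 min
Fri: 09:21–16:08 = 6 h 47 min → rounds to 6 h 45 min
Sat: 05:43–15:12 = 9 h 29 min − 30 min = 8 h 59 min → rounds to 9 h 0 min
Sun: 08:49–14:04 = 5 h 15 min → rounds to 5 h 15 min
Total credited: 25 h 0 min.

25.00 hours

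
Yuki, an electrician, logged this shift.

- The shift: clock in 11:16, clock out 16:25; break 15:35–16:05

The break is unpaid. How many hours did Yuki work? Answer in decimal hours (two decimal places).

4.65 hours

The shift: 11:16–16:25 = 5 h 9 min; less 30 min break → 4 h 39 min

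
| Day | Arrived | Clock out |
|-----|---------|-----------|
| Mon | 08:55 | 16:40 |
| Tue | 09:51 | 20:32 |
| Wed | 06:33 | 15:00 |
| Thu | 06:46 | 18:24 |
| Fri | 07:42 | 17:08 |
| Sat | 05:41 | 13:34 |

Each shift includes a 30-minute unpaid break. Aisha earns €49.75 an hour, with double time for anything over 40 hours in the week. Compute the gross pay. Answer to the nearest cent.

Mon: 08:55–16:40 = 7 h 45 min; less 30 min break → 7 h 15 min
Tue: 09:51–20:32 = 10 h 41 min; less 30 min break → 10 h 11 min
Wed: 06:33–15:00 = 8 h 27 min; less 30 min break → 7 h 57 min
Thu: 06:46–18:24 = 11 h 38 min; less 30 min break → 11 h 8 min
Fri: 07:42–17:08 = 9 h 26 min; less 30 min break → 8 h 56 min
Sat: 05:41–13:34 = 7 h 53 min; less 30 min break → 7 h 23 min
Total worked: 52 h 50 min = 3170 min.
Regular 40 h 0 min = 2400 min at €49.75/h; overtime 12 h 50 min = 770 min at €99.50/h.
Pay = (2400 × €49.75 + 770 × €99.50) ÷ 60 = €3266.92.

€3266.92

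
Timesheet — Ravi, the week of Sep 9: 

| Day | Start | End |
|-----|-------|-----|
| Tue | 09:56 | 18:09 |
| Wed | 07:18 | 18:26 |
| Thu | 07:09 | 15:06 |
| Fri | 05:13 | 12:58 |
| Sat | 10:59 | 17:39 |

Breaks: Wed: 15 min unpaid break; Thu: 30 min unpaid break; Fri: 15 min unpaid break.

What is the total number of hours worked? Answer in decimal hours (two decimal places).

40.72 hours

Tue: 09:56–18:09 = 8 h 13 min
Wed: 07:18–18:26 = 11 h 8 min; less 15 min break → 10 h 53 min
Thu: 07:09–15:06 = 7 h 57 min; less 30 min break → 7 h 27 min
Fri: 05:13–12:58 = 7 h 45 min; less 15 min break → 7 h 30 min
Sat: 10:59–17:39 = 6 h 40 min
Total: 8 h 13 min + 10 h 53 min + 7 h 27 min + 7 h 30 min + 6 h 40 min = 40 h 43 min.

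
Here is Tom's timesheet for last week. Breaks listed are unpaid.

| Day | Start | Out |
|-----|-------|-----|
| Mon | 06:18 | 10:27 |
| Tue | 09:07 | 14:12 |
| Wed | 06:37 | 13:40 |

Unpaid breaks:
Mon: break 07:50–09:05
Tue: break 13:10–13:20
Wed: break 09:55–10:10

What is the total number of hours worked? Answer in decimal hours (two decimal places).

Mon: 06:18–10:27 = 4 h 9 min; less 75 min break → 2 h 54 min
Tue: 09:07–14:12 = 5 h 5 min; less 10 min break → 4 h 55 min
Wed: 06:37–13:40 = 7 h 3 min; less 15 min break → 6 h 48 min
Total: 2 h 54 min + 4 h 55 min + 6 h 48 min = 14 h 37 min.

14.62 hours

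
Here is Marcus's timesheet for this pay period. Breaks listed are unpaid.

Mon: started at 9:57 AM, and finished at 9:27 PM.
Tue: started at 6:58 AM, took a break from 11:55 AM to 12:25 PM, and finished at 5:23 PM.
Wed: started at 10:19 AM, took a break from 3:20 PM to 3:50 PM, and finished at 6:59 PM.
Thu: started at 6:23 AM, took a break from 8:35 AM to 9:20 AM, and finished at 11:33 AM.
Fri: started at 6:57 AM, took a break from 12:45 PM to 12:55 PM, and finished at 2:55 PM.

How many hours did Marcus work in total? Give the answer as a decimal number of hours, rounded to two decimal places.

Mon: 9:57 AM–9:27 PM = 11 h 30 min
Tue: 6:58 AM–5:23 PM = 10 h 25 min; less 30 min break → 9 h 55 min
Wed: 10:19 AM–6:59 PM = 8 h 40 min; less 30 min break → 8 h 10 min
Thu: 6:23 AM–11:33 AM = 5 h 10 min; less 45 min break → 4 h 25 min
Fri: 6:57 AM–2:55 PM = 7 h 58 min; less 10 min break → 7 h 48 min
Total: 11 h 30 min + 9 h 55 min + 8 h 10 min + 4 h 25 min + 7 h 48 min = 41 h 48 min.

41.80 hours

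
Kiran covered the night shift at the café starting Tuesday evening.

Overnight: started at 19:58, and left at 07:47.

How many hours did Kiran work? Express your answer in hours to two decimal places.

Overnight: 19:58 → midnight = 4 h 2 min; midnight → 07:47 = 7 h 47 min; span 11 h 49 min

11.82 hours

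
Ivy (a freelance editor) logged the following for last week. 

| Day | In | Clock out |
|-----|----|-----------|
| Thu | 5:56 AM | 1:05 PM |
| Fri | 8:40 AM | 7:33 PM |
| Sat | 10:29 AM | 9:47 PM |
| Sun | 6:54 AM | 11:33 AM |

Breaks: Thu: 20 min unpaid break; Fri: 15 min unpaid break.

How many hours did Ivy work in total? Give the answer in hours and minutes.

Thu: 5:56 AM–1:05 PM = 7 h 9 min; less 20 min break → 6 h 49 min
Fri: 8:40 AM–7:33 PM = 10 h 53 min; less 15 min break → 10 h 38 min
Sat: 10:29 AM–9:47 PM = 11 h 18 min
Sun: 6:54 AM–11:33 AM = 4 h 39 min
Total: 6 h 49 min + 10 h 38 min + 11 h 18 min + 4 h 39 min = 33 h 24 min.

33 h 24 min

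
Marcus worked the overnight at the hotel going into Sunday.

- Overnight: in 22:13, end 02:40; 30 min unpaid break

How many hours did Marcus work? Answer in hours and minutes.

3 h 57 min

Overnight: 22:13 → midnight = 1 h 47 min; midnight → 02:40 = 2 h 40 min; span 4 h 27 min; less 30 min break → 3 h 57 min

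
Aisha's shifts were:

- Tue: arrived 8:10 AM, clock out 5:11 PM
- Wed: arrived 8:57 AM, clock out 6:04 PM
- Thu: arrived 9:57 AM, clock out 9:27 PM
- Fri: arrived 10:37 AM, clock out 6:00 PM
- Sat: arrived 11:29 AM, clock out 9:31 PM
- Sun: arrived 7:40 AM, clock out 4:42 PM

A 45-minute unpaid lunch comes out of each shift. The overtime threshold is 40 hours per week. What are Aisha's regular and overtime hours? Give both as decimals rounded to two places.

Regular 40.00 hours, overtime 11.58 hours

Tue: 8:10 AM–5:11 PM = 9 h 1 min; less 45 min break → 8 h 16 min
Wed: 8:57 AM–6:04 PM = 9 h 7 min; less 45 min break → 8 h 22 min
Thu: 9:57 AM–9:27 PM = 11 h 30 min; less 45 min break → 10 h 45 min
Fri: 10:37 AM–6:00 PM = 7 h 23 min; less 45 min break → 6 h 38 min
Sat: 11:29 AM–9:31 PM = 10 h 2 min; less 45 min break → 9 h 17 min
Sun: 7:40 AM–4:42 PM = 9 h 2 min; less 45 min break → 8 h 17 min
Total worked: 51 h 35 min = 51.58 h.
Threshold 40 h → overtime 11 h 35 min, regular 40 h 0 min.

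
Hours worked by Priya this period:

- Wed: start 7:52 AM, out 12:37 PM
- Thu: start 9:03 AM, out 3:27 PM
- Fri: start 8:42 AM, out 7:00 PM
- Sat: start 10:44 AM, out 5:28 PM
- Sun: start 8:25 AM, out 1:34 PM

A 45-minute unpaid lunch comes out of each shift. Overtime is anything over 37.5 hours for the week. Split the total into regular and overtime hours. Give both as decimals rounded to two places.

Wed: 7:52 AM–12:37 PM = 4 h 45 min; less 45 min break → 4 h 0 min
Thu: 9:03 AM–3:27 PM = 6 h 24 min; less 45 min break → 5 h 39 min
Fri: 8:42 AM–7:00 PM = 10 h 18 min; less 45 min break → 9 h 33 min
Sat: 10:44 AM–5:28 PM = 6 h 44 min; less 45 min break → 5 h 59 min
Sun: 8:25 AM–1:34 PM = 5 h 9 min; less 45 min break → 4 h 24 min
Total worked: 29 h 35 min = 29.58 h.
Threshold 37.5 h → overtime 0 h 0 min, regular 29 h 35 min.

Regular 29.58 hours, overtime 0.00 hours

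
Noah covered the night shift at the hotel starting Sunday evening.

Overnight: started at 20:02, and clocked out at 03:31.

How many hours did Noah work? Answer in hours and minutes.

Overnight: 20:02 → midnight = 3 h 58 min; midnight → 03:31 = 3 h 31 min; span 7 h 29 min

7 h 29 min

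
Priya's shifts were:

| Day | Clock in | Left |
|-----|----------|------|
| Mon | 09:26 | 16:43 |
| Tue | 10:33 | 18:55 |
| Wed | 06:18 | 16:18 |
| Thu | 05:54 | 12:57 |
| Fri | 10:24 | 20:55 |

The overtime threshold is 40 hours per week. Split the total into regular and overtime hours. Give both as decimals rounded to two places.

Regular 40.00 hours, overtime 3.22 hours

Mon: 09:26–16:43 = 7 h 17 min
Tue: 10:33–18:55 = 8 h 22 min
Wed: 06:18–16:18 = 10 h 0 min
Thu: 05:54–12:57 = 7 h 3 min
Fri: 10:24–20:55 = 10 h 31 min
Total worked: 43 h 13 min = 43.22 h.
Threshold 40 h → overtime 3 h 13 min, regular 40 h 0 min.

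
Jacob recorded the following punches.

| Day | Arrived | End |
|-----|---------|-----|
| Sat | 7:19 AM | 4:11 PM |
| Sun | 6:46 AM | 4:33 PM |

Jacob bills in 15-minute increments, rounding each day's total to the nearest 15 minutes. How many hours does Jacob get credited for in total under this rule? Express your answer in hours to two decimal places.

18.50 hours

Sat: 7:19 AM–4:11 PM = 8 h 52 min → rounds to 8 h 45 min
Sun: 6:46 AM–4:33 PM = 9 h 47 min → rounds to 9 h 45 min
Total credited: 18 h 30 min.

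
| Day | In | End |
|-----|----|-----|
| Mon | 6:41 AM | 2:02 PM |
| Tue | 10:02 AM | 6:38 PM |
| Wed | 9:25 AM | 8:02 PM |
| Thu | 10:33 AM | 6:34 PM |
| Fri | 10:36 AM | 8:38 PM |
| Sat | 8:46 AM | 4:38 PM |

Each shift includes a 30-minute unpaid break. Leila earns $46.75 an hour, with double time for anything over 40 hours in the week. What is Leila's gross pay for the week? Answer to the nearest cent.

$2756.69

Mon: 6:41 AM–2:02 PM = 7 h 21 min; less 30 min break → 6 h 51 min
Tue: 10:02 AM–6:38 PM = 8 h 36 min; less 30 min break → 8 h 6 min
Wed: 9:25 AM–8:02 PM = 10 h 37 min; less 30 min break → 10 h 7 min
Thu: 10:33 AM–6:34 PM = 8 h 1 min; less 30 min break → 7 h 31 min
Fri: 10:36 AM–8:38 PM = 10 h 2 min; less 30 min break → 9 h 32 min
Sat: 8:46 AM–4:38 PM = 7 h 52 min; less 30 min break → 7 h 22 min
Total worked: 49 h 29 min = 2969 min.
Regular 40 h 0 min = 2400 min at $46.75/h; overtime 9 h 29 min = 569 min at $93.50/h.
Pay = (2400 × $46.75 + 569 × $93.50) ÷ 60 = $2756.69.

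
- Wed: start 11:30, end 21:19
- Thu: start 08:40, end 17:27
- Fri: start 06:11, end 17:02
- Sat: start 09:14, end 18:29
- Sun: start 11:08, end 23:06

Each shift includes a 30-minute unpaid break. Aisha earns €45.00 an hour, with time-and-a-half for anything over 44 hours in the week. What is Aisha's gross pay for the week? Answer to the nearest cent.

Wed: 11:30–21:19 = 9 h 49 min; less 30 min break → 9 h 19 min
Thu: 08:40–17:27 = 8 h 47 min; less 30 min break → 8 h 17 min
Fri: 06:11–17:02 = 10 h 51 min; less 30 min break → 10 h 21 min
Sat: 09:14–18:29 = 9 h 15 min; less 30 min break → 8 h 45 min
Sun: 11:08–23:06 = 11 h 58 min; less 30 min break → 11 h 28 min
Total worked: 48 h 10 min = 2890 min.
Regular 44 h 0 min = 2640 min at €45.00/h; overtime 4 h 10 min = 250 min at €67.50/h.
Pay = (2640 × €45.00 + 250 × €67.50) ÷ 60 = €2261.25.

€2261.25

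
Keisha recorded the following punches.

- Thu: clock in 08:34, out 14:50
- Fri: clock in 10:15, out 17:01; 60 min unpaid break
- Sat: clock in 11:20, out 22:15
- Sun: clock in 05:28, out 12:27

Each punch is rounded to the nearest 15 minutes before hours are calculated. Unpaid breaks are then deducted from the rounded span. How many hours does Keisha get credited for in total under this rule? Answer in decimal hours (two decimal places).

30.00 hours

Thu: in 08:34→08:30, out 14:50→14:45; 6 h 15 min
Fri: in 10:15→10:15, out 17:01→17:00; 6 h 45 min − 60 min = 5 h 45 min
Sat: in 11:20→11:15, out 22:15→22:15; 11 h 0 min
Sun: in 05:28→05:30, out 12:27→12:30; 7 h 0 min
Total credited: 30 h 0 min.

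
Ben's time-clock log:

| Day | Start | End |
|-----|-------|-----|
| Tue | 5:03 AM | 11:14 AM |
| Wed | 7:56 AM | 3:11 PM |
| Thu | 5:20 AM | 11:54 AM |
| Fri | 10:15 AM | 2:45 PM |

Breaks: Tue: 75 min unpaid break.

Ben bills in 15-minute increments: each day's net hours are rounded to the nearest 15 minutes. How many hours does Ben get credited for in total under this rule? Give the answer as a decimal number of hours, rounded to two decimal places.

Tue: 5:03 AM–11:14 AM = 6 h 11 min − 75 min = 4 h 56 min → rounds to 5 h 0 min
Wed: 7:56 AM–3:11 PM = 7 h 15 min → rounds to 7 h 15 min
Thu: 5:20 AM–11:54 AM = 6 h 34 min → rounds to 6 h 30 min
Fri: 10:15 AM–2:45 PM = 4 h 30 min → rounds to 4 h 30 min
Total credited: 23 h 15 min.

23.25 hours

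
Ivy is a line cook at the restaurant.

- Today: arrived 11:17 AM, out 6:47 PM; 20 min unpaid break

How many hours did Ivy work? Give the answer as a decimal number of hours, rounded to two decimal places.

Today: 11:17 AM–6:47 PM = 7 h 30 min; less 20 min break → 7 h 10 min

7.17 hours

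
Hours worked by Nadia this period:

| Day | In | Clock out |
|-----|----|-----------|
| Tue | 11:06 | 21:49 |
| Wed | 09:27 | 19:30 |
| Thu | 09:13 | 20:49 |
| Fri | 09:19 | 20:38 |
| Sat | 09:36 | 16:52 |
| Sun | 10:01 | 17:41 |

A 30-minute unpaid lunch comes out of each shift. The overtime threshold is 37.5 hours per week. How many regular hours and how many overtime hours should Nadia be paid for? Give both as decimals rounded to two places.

Regular 37.50 hours, overtime 18.12 hours

Tue: 11:06–21:49 = 10 h 43 min; less 30 min break → 10 h 13 min
Wed: 09:27–19:30 = 10 h 3 min; less 30 min break → 9 h 33 min
Thu: 09:13–20:49 = 11 h 36 min; less 30 min break → 11 h 6 min
Fri: 09:19–20:38 = 11 h 19 min; less 30 min break → 10 h 49 min
Sat: 09:36–16:52 = 7 h 16 min; less 30 min break → 6 h 46 min
Sun: 10:01–17:41 = 7 h 40 min; less 30 min break → 7 h 10 min
Total worked: 55 h 37 min = 55.62 h.
Threshold 37.5 h → overtime 18 h 7 min, regular 37 h 30 min.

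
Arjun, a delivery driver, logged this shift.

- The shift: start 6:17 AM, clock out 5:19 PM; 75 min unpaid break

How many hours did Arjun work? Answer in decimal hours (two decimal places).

9.78 hours

The shift: 6:17 AM–5:19 PM = 11 h 2 min; less 75 min break → 9 h 47 min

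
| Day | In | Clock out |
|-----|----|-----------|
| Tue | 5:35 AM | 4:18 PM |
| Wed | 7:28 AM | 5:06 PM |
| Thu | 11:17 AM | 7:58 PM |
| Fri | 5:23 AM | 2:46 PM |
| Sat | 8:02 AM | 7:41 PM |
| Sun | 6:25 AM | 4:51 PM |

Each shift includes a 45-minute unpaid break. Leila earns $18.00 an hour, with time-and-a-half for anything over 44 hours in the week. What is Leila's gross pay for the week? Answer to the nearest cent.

$1116.00

Tue: 5:35 AM–4:18 PM = 10 h 43 min; less 45 min break → 9 h 58 min
Wed: 7:28 AM–5:06 PM = 9 h 38 min; less 45 min break → 8 h 53 min
Thu: 11:17 AM–7:58 PM = 8 h 41 min; less 45 min break → 7 h 56 min
Fri: 5:23 AM–2:46 PM = 9 h 23 min; less 45 min break → 8 h 38 min
Sat: 8:02 AM–7:41 PM = 11 h 39 min; less 45 min break → 10 h 54 min
Sun: 6:25 AM–4:51 PM = 10 h 26 min; less 45 min break → 9 h 41 min
Total worked: 56 h 0 min = 3360 min.
Regular 44 h 0 min = 2640 min at $18.00/h; overtime 12 h 0 min = 720 min at $27.00/h.
Pay = (2640 × $18.00 + 720 × $27.00) ÷ 60 = $1116.00.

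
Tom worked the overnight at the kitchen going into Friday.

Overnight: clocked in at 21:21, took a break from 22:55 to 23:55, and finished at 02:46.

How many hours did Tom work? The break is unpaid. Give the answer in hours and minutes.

Overnight: 21:21 → midnight = 2 h 39 min; midnight → 02:46 = 2 h 46 min; span 5 h 25 min; less 60 min break → 4 h 25 min

4 h 25 min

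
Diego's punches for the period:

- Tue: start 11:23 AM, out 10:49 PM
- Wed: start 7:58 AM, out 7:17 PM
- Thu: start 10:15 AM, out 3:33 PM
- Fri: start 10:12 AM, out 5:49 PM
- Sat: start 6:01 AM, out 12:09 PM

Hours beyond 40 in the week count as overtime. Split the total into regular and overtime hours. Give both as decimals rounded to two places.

Regular 40.00 hours, overtime 1.80 hours

Tue: 11:23 AM–10:49 PM = 11 h 26 min
Wed: 7:58 AM–7:17 PM = 11 h 19 min
Thu: 10:15 AM–3:33 PM = 5 h 18 min
Fri: 10:12 AM–5:49 PM = 7 h 37 min
Sat: 6:01 AM–12:09 PM = 6 h 8 min
Total worked: 41 h 48 min = 41.80 h.
Threshold 40 h → overtime 1 h 48 min, regular 40 h 0 min.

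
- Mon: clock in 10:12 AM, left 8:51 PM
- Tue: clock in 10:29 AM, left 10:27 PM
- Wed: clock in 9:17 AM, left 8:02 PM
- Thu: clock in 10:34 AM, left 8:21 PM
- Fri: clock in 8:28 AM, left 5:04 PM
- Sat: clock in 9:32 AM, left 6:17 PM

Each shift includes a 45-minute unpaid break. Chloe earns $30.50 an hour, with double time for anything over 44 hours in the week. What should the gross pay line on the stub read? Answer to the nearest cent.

$2074.00

Mon: 10:12 AM–8:51 PM = 10 h 39 min; less 45 min break → 9 h 54 min
Tue: 10:29 AM–10:27 PM = 11 h 58 min; less 45 min break → 11 h 13 min
Wed: 9:17 AM–8:02 PM = 10 h 45 min; less 45 min break → 10 h 0 min
Thu: 10:34 AM–8:21 PM = 9 h 47 min; less 45 min break → 9 h 2 min
Fri: 8:28 AM–5:04 PM = 8 h 36 min; less 45 min break → 7 h 51 min
Sat: 9:32 AM–6:17 PM = 8 h 45 min; less 45 min break → 8 h 0 min
Total worked: 56 h 0 min = 3360 min.
Regular 44 h 0 min = 2640 min at $30.50/h; overtime 12 h 0 min = 720 min at $61.00/h.
Pay = (2640 × $30.50 + 720 × $61.00) ÷ 60 = $2074.00.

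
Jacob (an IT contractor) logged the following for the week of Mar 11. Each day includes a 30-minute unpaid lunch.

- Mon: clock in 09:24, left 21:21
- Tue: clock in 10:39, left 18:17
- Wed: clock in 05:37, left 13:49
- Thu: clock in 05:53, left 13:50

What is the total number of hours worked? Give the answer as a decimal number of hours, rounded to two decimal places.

Mon: 09:24–21:21 = 11 h 57 min; less 30 min break → 11 h 27 min
Tue: 10:39–18:17 = 7 h 38 min; less 30 min break → 7 h 8 min
Wed: 05:37–13:49 = 8 h 12 min; less 30 min break → 7 h 42 min
Thu: 05:53–13:50 = 7 h 57 min; less 30 min break → 7 h 27 min
Total: 11 h 27 min + 7 h 8 min + 7 h 42 min + 7 h 27 min = 33 h 44 min.

33.73 hours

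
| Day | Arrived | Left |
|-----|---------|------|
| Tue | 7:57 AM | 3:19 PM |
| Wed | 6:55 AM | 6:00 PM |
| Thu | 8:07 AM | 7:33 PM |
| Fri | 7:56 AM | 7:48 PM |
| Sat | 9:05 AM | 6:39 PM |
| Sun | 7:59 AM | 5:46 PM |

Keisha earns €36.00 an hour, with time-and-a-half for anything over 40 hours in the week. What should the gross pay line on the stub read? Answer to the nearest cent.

€2579.40

Tue: 7:57 AM–3:19 PM = 7 h 22 min
Wed: 6:55 AM–6:00 PM = 11 h 5 min
Thu: 8:07 AM–7:33 PM = 11 h 26 min
Fri: 7:56 AM–7:48 PM = 11 h 52 min
Sat: 9:05 AM–6:39 PM = 9 h 34 min
Sun: 7:59 AM–5:46 PM = 9 h 47 min
Total worked: 61 h 6 min = 3666 min.
Regular 40 h 0 min = 2400 min at €36.00/h; overtime 21 h 6 min = 1266 min at €54.00/h.
Pay = (2400 × €36.00 + 1266 × €54.00) ÷ 60 = €2579.40.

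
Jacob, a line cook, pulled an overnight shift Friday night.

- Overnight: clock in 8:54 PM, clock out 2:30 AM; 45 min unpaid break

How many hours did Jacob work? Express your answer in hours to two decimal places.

Overnight: 8:54 PM → midnight = 3 h 6 min; midnight → 2:30 AM = 2 h 30 min; span 5 h 36 min; less 45 min break → 4 h 51 min

4.85 hours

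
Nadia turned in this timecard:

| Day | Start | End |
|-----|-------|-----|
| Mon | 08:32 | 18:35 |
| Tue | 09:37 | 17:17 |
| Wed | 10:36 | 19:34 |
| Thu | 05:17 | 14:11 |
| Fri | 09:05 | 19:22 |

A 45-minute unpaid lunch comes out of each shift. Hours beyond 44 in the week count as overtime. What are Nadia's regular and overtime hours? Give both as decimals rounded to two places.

Regular 42.12 hours, overtime 0.00 hours

Mon: 08:32–18:35 = 10 h 3 min; less 45 min break → 9 h 18 min
Tue: 09:37–17:17 = 7 h 40 min; less 45 min break → 6 h 55 min
Wed: 10:36–19:34 = 8 h 58 min; less 45 min break → 8 h 13 min
Thu: 05:17–14:11 = 8 h 54 min; less 45 min break → 8 h 9 min
Fri: 09:05–19:22 = 10 h 17 min; less 45 min break → 9 h 32 min
Total worked: 42 h 7 min = 42.12 h.
Threshold 44 h → overtime 0 h 0 min, regular 42 h 7 min.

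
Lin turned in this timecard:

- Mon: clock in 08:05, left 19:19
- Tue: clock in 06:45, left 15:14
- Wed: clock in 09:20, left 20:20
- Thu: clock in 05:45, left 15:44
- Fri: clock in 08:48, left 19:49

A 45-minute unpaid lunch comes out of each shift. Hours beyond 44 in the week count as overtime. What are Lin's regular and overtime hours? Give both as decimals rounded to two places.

Mon: 08:05–19:19 = 11 h 14 min; less 45 min break → 10 h 29 min
Tue: 06:45–15:14 = 8 h 29 min; less 45 min break → 7 h 44 min
Wed: 09:20–20:20 = 11 h 0 min; less 45 min break → 10 h 15 min
Thu: 05:45–15:44 = 9 h 59 min; less 45 min break → 9 h 14 min
Fri: 08:48–19:49 = 11 h 1 min; less 45 min break → 10 h 16 min
Total worked: 47 h 58 min = 47.97 h.
Threshold 44 h → overtime 3 h 58 min, regular 44 h 0 min.

Regular 44.00 hours, overtime 3.97 hours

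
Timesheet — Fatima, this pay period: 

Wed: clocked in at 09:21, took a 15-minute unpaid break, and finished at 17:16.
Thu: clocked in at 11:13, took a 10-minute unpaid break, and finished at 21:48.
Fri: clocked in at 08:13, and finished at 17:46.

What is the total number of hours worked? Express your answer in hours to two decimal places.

27.63 hours

Wed: 09:21–17:16 = 7 h 55 min; less 15 min break → 7 h 40 min
Thu: 11:13–21:48 = 10 h 35 min; less 10 min break → 10 h 25 min
Fri: 08:13–17:46 = 9 h 33 min
Total: 7 h 40 min + 10 h 25 min + 9 h 33 min = 27 h 38 min.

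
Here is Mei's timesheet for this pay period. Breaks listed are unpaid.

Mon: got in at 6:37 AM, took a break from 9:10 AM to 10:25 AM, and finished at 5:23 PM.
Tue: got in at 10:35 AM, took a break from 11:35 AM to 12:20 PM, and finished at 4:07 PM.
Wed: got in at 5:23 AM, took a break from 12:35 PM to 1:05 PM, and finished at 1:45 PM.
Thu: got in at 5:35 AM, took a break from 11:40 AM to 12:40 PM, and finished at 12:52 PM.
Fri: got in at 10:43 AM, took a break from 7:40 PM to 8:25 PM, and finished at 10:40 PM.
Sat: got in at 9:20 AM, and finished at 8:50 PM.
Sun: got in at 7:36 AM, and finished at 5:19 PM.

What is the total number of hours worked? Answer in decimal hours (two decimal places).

60.87 hours

Mon: 6:37 AM–5:23 PM = 10 h 46 min; less 75 min break → 9 h 31 min
Tue: 10:35 AM–4:07 PM = 5 h 32 min; less 45 min break → 4 h 47 min
Wed: 5:23 AM–1:45 PM = 8 h 22 min; less 30 min break → 7 h 52 min
Thu: 5:35 AM–12:52 PM = 7 h 17 min; less 60 min break → 6 h 17 min
Fri: 10:43 AM–10:40 PM = 11 h 57 min; less 45 min break → 11 h 12 min
Sat: 9:20 AM–8:50 PM = 11 h 30 min
Sun: 7:36 AM–5:19 PM = 9 h 43 min
Total: 9 h 31 min + 4 h 47 min + 7 h 52 min + 6 h 17 min + 11 h 12 min + 11 h 30 min + 9 h 43 min = 60 h 52 min.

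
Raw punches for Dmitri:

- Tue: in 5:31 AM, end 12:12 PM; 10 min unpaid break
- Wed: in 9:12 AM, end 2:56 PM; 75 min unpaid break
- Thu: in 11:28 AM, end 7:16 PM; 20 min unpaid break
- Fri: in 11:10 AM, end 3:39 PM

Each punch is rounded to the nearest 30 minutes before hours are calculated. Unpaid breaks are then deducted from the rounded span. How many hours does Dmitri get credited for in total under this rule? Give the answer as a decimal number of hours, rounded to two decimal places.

Tue: in 5:31 AM→5:30 AM, out 12:12 PM→12:00 PM; 6 h 30 min − 10 min = 6 h 20 min
Wed: in 9:12 AM→9:00 AM, out 2:56 PM→3:00 PM; 6 h 0 min − 75 min = 4 h 45 min
Thu: in 11:28 AM→11:30 AM, out 7:16 PM→7:30 PM; 8 h 0 min − 20 min = 7 h 40 min
Fri: in 11:10 AM→11:00 AM, out 3:39 PM→3:30 PM; 4 h 30 min
Total credited: 23 h 15 min.

23.25 hours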